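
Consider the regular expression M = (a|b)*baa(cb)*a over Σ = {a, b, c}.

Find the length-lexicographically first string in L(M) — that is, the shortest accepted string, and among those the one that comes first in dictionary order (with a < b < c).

baaa

By inspection of the expression, no string of length less than 4 matches, and baaa is the lexicographically first match of length 4.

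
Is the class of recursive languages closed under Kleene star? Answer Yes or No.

Yes

For an input w of length n, decide by dynamic programming over positions 0..n whether w factors into blocks from L, calling the decider for L on each of the O(n²) substrings; every call halts, so this decides L*.
So the recursive languages are closed under Kleene star.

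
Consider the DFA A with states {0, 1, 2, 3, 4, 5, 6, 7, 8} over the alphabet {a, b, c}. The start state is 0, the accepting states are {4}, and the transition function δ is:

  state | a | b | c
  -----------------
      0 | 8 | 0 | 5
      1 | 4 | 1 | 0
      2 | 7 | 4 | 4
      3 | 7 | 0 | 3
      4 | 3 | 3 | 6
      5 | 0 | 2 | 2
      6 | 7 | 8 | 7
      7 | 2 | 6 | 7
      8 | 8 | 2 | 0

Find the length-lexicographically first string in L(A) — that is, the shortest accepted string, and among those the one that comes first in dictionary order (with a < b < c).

A breadth-first search from 0 reaches an accepting state first via the path 0 → 8 → 2 → 4 on input abb.
No string of length < 3 is accepted (BFS exhausts all shorter strings without reaching an accepting state), and abb is the lexicographically least accepting string of length 3.

abb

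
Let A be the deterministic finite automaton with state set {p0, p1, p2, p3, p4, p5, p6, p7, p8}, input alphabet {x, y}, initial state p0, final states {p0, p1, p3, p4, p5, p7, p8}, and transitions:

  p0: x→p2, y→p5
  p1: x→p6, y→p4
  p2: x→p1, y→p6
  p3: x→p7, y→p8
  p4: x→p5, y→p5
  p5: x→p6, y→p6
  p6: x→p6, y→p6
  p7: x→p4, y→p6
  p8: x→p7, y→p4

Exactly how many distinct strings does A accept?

6

The useful subgraph on states {p0, p1, p2, p4, p5} is acyclic, so L(A) is finite; the longest accepting path visits 5 useful states, giving maximum string length 4.
Counting accepting paths from p0 by length: 1 of length 0, 1 of length 1, 1 of length 2, 1 of length 3, 2 of length 4. Total 6.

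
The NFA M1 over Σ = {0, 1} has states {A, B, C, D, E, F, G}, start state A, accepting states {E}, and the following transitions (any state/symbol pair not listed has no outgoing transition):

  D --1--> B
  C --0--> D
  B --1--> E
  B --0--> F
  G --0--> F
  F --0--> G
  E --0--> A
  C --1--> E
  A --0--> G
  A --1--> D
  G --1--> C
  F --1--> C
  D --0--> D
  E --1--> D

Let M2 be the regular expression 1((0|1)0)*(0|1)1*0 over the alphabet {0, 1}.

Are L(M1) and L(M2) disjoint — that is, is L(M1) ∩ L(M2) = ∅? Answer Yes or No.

Converting the expression M2 to a DFA (subset construction, then merging equivalent states) gives the minimal DFA with states {r0, r1, r2, r3, r4, r5, r6}, start state r0, accepting states {r4, r6} and transitions r0: 0→r1, 1→r2; r1: 0→r1, 1→r1; r2: 0→r3, 1→r3; r3: 0→r4, 1→r5; r4: 0→r3, 1→r3; r5: 0→r6, 1→r5; r6: 0→r1, 1→r1.
Exploring the product automaton M1 × M2 from the start pair (A, r0), following both machines on each input symbol, reaches 22 state pairs: (A, r0), (G, r1), (D, r2), (F, r1), (C, r1), (D, r3), (B, r3), (D, r1), (E, r1), (D, r4), (B, r5), (F, r4), (E, r5), (B, r1), (A, r1), (F, r6), (G, r3), (C, r3), (A, r6), (D, r5), (C, r5), (D, r6).
M1 accepts in {E} and M2 accepts in {r4, r6}; no reachable pair has both components accepting, so no string drives both machines to acceptance simultaneously and L(M1) ∩ L(M2) = ∅.
So no string is accepted by both, and the intersection is empty.

Yes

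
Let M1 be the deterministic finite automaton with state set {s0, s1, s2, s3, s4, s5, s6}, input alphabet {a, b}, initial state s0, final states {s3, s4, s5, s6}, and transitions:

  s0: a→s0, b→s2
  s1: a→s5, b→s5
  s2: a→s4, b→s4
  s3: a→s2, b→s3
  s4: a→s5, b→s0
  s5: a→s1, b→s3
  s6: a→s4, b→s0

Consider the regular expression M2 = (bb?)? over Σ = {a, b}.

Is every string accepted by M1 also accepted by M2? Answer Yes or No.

No

The string ba is in L(M1) but not in L(M2).
So L(M1) ⊄ L(M2).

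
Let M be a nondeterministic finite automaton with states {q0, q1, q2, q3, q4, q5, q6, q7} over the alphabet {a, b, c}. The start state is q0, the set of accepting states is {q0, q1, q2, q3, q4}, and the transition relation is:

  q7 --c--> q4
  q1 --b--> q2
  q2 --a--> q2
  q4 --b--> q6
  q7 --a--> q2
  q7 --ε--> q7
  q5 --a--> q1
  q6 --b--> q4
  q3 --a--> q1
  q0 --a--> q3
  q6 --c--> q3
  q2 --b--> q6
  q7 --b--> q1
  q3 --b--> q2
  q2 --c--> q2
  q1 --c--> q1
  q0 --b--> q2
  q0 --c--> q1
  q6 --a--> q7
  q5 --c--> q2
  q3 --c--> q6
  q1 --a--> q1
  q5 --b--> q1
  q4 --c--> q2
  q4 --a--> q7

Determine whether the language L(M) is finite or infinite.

State q1 is reachable from the start and can reach an accepting state, and it lies on the cycle q1 → q1.
Traversing that cycle any number of times yields accepted strings of unbounded length, so the language is infinite.

infinite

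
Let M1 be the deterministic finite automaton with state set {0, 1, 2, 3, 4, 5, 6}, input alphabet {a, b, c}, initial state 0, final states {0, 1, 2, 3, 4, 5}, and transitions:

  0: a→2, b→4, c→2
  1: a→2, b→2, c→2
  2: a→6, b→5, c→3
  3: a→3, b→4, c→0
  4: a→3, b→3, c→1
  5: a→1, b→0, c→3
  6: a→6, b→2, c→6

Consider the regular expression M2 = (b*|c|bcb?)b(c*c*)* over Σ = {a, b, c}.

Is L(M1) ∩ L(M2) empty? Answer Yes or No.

The string b is accepted by both M1 and M2.
Hence L(M1) ∩ L(M2) ≠ ∅.

No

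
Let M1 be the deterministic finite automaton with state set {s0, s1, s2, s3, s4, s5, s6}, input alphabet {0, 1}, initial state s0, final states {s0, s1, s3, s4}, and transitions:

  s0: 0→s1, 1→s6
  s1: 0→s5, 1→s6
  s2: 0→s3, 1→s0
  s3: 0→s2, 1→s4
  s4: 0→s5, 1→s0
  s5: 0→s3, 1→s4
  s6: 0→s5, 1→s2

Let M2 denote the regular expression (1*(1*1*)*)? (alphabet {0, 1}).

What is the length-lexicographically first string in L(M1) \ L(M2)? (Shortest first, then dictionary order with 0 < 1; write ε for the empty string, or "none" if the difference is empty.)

The string 0 is accepted by M1 but not by M2.
No shorter string lies in the difference, and 0 is the lexicographically first length-1 string in L(M1) \ L(M2).

0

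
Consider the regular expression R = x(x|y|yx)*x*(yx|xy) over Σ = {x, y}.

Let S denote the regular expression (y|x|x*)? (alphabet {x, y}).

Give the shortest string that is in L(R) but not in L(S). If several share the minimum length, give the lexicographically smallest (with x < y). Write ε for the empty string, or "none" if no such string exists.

The string xxy is accepted by R but not by S.
No shorter string lies in the difference, and xxy is the lexicographically first length-3 string in L(R) \ L(S).

xxy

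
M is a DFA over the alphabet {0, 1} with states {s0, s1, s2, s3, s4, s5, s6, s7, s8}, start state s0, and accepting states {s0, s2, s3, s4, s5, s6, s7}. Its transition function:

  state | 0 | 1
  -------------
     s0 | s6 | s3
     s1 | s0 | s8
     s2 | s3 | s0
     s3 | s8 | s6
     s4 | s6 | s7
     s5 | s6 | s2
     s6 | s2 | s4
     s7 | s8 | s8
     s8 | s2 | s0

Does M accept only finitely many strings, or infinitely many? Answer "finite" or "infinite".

State s0 is reachable from the start and can reach an accepting state, and it lies on the cycle s0 → s3 → s8 → s0.
Traversing that cycle any number of times yields accepted strings of unbounded length, so the language is infinite.

infinite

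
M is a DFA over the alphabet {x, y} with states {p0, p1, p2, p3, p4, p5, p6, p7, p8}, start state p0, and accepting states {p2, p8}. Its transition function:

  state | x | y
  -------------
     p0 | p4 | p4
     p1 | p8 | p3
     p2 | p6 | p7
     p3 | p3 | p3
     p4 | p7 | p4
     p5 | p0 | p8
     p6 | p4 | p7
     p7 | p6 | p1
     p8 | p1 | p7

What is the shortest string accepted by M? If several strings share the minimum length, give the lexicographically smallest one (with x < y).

A breadth-first search from p0 reaches an accepting state first via the path p0 → p4 → p7 → p1 → p8 on input xxyx.
No string of length < 4 is accepted (BFS exhausts all shorter strings without reaching an accepting state), and xxyx is the lexicographically least accepting string of length 4.

xxyx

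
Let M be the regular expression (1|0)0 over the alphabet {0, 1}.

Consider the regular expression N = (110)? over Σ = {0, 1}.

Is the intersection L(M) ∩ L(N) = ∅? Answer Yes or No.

Converting the expression M to a DFA (subset construction, then merging equivalent states) gives the minimal DFA with states {m0, m1, m2, m3}, start state m0, accepting states {m2} and transitions m0: 0→m1, 1→m1; m1: 0→m2, 1→m3; m2: 0→m3, 1→m3; m3: 0→m3, 1→m3.
Converting the expression N to a DFA (subset construction, then merging equivalent states) gives the minimal DFA with states {n0, n1, n2, n3, n4}, start state n0, accepting states {n0, n4} and transitions n0: 0→n1, 1→n2; n1: 0→n1, 1→n1; n2: 0→n1, 1→n3; n3: 0→n4, 1→n1; n4: 0→n1, 1→n1.
Exploring the product automaton M × N from the start pair (m0, n0), following both machines on each input symbol, reaches 7 state pairs: (m0, n0), (m1, n1), (m1, n2), (m2, n1), (m3, n1), (m3, n3), (m3, n4).
M accepts in {m2} and N accepts in {n0, n4}; no reachable pair has both components accepting, so no string drives both machines to acceptance simultaneously and L(M) ∩ L(N) = ∅.
So no string is accepted by both, and the intersection is empty.

Yes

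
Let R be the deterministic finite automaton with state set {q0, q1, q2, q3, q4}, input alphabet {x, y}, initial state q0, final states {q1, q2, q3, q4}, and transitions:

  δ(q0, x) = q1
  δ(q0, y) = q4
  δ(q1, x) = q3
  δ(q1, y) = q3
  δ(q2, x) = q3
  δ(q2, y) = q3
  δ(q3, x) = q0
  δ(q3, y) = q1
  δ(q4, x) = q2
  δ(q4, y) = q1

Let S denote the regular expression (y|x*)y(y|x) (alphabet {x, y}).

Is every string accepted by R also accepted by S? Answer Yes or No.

No

The string x is in L(R) but not in L(S).
So L(R) ⊄ L(S).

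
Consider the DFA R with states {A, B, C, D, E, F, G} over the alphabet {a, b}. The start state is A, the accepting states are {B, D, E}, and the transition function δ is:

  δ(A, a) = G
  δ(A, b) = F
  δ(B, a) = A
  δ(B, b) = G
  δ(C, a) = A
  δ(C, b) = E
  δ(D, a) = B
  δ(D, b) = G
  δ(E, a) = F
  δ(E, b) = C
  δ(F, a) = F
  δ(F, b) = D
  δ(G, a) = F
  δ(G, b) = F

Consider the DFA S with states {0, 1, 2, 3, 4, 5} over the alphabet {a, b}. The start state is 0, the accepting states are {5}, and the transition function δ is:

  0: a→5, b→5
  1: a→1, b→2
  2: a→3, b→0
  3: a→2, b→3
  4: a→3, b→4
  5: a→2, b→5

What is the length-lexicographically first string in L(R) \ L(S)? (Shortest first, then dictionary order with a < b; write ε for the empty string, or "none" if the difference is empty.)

aab

The string aab is accepted by R but not by S.
No shorter string lies in the difference, and aab is the lexicographically first length-3 string in L(R) \ L(S).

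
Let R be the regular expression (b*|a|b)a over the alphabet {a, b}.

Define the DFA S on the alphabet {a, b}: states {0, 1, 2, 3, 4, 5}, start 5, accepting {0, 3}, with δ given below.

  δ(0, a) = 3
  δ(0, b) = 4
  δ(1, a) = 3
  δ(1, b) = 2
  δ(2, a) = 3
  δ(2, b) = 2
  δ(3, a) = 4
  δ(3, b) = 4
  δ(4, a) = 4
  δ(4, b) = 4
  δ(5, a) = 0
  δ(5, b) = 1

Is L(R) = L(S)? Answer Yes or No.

Converting the expression R to a DFA (subset construction, then merging equivalent states) gives the minimal DFA with states {r0, r1, r2, r3, r4}, start state r0, accepting states {r1, r3} and transitions r0: a→r1, b→r2; r1: a→r3, b→r4; r2: a→r3, b→r2; r3: a→r4, b→r4; r4: a→r4, b→r4.
Exploring the product automaton R × S from the start pair (r0, 5), following both machines on each input symbol, reaches 6 state pairs: (r0, 5), (r1, 0), (r2, 1), (r3, 3), (r4, 4), (r2, 2).
R accepts in {r1, r3} and S accepts in {0, 3}. In every reachable pair the two components are either both accepting — (r1, 0), (r3, 3) — or both non-accepting, so no string is accepted by exactly one of the machines: L(R) \ L(S) and L(S) \ L(R) are both empty.
Hence every string is accepted by R iff it is accepted by S, and the two languages coincide.

Yes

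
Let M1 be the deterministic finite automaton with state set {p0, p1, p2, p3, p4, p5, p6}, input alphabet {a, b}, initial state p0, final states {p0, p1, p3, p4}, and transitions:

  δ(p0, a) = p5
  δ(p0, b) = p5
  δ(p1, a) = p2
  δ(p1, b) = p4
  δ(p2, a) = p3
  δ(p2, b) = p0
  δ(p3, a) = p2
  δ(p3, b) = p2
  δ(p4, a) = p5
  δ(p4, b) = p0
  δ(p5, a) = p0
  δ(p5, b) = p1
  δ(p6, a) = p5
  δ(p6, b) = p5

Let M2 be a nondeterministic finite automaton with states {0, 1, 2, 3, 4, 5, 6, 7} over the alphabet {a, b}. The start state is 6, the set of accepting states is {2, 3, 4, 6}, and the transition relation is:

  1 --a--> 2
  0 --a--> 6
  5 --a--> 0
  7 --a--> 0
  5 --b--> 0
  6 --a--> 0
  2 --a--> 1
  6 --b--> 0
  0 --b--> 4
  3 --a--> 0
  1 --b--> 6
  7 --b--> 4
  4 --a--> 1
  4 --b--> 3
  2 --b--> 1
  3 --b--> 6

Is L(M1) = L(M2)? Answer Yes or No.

Exploring the product automaton M1 × M2 from the start pair (p0, 6), following both machines on each input symbol, reaches 6 state pairs: (p0, 6), (p5, 0), (p1, 4), (p2, 1), (p4, 3), (p3, 2).
M1 accepts in {p0, p1, p3, p4} and M2 accepts in {2, 3, 4, 6}. In every reachable pair the two components are either both accepting — (p0, 6), (p1, 4), (p4, 3), (p3, 2) — or both non-accepting, so no string is accepted by exactly one of the machines: L(M1) \ L(M2) and L(M2) \ L(M1) are both empty.
Hence every string is accepted by M1 iff it is accepted by M2, and the two languages coincide.

Yes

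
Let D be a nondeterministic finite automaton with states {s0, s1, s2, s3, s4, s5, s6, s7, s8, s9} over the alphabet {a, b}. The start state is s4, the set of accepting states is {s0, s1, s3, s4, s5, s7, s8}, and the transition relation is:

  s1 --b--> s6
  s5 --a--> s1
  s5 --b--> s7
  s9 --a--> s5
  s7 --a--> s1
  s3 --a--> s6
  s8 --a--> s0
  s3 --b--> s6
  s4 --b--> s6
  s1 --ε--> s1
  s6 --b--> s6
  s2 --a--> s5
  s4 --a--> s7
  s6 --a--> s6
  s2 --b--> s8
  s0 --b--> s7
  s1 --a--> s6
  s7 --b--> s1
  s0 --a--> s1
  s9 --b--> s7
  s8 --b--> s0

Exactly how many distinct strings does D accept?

4

The useful subgraph on states {s1, s4, s7} is acyclic, so L(D) is finite; the longest accepting path visits 3 useful states, giving maximum string length 2.
Counting accepting paths from s4 by length: 1 of length 0, 1 of length 1, 2 of length 2. Total 4.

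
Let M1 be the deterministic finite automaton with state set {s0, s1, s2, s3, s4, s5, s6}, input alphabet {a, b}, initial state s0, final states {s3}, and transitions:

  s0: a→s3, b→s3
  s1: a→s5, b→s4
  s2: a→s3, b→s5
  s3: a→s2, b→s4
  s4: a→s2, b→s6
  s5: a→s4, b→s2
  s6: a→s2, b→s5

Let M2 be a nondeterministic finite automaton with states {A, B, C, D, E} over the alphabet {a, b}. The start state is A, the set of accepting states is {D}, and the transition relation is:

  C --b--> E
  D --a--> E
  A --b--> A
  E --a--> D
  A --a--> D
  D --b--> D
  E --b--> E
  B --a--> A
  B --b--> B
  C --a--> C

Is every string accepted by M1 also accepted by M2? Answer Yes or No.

No

The string b is in L(M1) but not in L(M2).
So L(M1) ⊄ L(M2).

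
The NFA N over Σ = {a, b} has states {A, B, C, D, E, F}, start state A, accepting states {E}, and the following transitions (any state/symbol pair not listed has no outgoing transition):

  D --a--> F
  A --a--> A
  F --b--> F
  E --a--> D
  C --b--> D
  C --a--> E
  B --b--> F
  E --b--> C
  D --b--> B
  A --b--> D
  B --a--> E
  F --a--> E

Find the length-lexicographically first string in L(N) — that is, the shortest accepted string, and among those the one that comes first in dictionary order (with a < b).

A breadth-first search from A reaches an accepting state first via the path A → D → F → E on input baa.
No string of length < 3 is accepted (BFS exhausts all shorter strings without reaching an accepting state), and baa is the lexicographically least accepting string of length 3.

baa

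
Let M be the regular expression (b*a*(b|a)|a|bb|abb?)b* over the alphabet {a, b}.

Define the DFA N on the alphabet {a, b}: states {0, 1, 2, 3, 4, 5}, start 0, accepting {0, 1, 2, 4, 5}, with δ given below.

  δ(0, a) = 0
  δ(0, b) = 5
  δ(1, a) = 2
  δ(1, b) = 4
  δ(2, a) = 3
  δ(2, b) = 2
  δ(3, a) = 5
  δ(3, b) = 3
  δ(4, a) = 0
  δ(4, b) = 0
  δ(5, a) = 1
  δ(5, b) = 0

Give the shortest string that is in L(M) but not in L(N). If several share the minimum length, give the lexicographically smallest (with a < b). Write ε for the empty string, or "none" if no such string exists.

baaa

The string baaa is accepted by M but not by N.
No shorter string lies in the difference, and baaa is the lexicographically first length-4 string in L(M) \ L(N).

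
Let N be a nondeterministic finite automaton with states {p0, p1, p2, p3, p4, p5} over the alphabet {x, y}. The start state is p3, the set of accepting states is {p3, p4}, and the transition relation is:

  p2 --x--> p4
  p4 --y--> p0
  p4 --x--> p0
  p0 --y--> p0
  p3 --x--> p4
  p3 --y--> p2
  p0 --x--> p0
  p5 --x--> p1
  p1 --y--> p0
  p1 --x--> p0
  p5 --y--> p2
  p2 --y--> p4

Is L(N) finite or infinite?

The useful states (reachable from p3 and able to reach an accepting state) are {p2, p3, p4}.
Restricted to these states the transition graph has no cycle, so every accepting path has bounded length and L is finite.

finite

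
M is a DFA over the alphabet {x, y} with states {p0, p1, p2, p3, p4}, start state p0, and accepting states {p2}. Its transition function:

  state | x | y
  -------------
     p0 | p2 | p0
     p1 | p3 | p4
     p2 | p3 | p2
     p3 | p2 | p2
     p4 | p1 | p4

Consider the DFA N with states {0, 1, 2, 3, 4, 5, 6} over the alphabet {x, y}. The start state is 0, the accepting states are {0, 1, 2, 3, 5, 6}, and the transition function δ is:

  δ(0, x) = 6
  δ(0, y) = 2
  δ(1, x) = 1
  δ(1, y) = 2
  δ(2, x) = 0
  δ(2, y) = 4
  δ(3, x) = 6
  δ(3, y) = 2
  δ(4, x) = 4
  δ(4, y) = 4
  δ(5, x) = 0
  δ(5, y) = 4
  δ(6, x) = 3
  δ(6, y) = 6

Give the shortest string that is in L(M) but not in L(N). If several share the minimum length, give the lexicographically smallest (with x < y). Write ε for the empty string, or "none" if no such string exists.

The string yyx is accepted by M but not by N.
No shorter string lies in the difference, and yyx is the lexicographically first length-3 string in L(M) \ L(N).

yyx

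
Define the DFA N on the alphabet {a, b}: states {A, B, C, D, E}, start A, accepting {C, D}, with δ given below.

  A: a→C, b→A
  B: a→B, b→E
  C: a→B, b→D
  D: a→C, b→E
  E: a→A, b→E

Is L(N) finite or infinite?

infinite

State A is reachable from the start and can reach an accepting state, and it lies on the cycle A → A.
Traversing that cycle any number of times yields accepted strings of unbounded length, so the language is infinite.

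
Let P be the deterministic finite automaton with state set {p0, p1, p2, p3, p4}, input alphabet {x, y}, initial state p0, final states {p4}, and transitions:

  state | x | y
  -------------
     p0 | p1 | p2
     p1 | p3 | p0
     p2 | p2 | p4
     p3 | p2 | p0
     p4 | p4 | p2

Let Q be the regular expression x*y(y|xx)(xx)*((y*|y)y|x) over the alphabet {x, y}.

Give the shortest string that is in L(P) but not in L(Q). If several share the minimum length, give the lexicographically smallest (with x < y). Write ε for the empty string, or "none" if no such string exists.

The string yy is accepted by P but not by Q.
No shorter string lies in the difference, and yy is the lexicographically first length-2 string in L(P) \ L(Q).

yy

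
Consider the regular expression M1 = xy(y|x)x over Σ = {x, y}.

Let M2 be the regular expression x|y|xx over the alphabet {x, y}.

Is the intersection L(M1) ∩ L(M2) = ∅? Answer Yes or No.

Converting the expression M1 to a DFA (subset construction, then merging equivalent states) gives the minimal DFA with states {r0, r1, r2, r3, r4, r5}, start state r0, accepting states {r5} and transitions r0: x→r1, y→r2; r1: x→r2, y→r3; r2: x→r2, y→r2; r3: x→r4, y→r4; r4: x→r5, y→r2; r5: x→r2, y→r2.
Converting the expression M2 to a DFA (subset construction, then merging equivalent states) gives the minimal DFA with states {t0, t1, t2, t3}, start state t0, accepting states {t1, t2} and transitions t0: x→t1, y→t2; t1: x→t2, y→t3; t2: x→t3, y→t3; t3: x→t3, y→t3.
Exploring the product automaton M1 × M2 from the start pair (r0, t0), following both machines on each input symbol, reaches 7 state pairs: (r0, t0), (r1, t1), (r2, t2), (r3, t3), (r2, t3), (r4, t3), (r5, t3).
M1 accepts in {r5} and M2 accepts in {t1, t2}; no reachable pair has both components accepting, so no string drives both machines to acceptance simultaneously and L(M1) ∩ L(M2) = ∅.
So no string is accepted by both, and the intersection is empty.

Yes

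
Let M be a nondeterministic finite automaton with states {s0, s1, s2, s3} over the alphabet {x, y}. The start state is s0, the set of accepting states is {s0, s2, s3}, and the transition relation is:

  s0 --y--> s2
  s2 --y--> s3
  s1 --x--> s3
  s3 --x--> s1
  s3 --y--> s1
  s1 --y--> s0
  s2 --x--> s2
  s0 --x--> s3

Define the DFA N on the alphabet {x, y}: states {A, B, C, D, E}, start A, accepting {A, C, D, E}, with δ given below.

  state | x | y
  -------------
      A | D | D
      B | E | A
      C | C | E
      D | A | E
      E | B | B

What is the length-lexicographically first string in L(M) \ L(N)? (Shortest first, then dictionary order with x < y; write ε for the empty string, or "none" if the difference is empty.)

xyx

The string xyx is accepted by M but not by N.
No shorter string lies in the difference, and xyx is the lexicographically first length-3 string in L(M) \ L(N).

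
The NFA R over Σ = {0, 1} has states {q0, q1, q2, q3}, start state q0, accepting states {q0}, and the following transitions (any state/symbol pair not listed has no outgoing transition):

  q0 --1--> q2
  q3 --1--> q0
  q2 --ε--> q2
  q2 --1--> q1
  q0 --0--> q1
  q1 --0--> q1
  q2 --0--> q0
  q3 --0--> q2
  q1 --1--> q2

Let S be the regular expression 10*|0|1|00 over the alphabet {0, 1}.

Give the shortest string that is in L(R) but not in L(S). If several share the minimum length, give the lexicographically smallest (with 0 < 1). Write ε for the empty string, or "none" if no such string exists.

ε

The empty string ε is accepted by R but not by S.
Since ε is the unique shortest string, it is the required witness.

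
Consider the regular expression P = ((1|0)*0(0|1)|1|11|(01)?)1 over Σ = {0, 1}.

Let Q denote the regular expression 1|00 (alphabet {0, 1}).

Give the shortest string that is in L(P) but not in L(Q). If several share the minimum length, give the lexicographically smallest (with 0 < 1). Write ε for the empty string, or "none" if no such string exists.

11

The string 11 is accepted by P but not by Q.
No shorter string lies in the difference, and 11 is the lexicographically first length-2 string in L(P) \ L(Q).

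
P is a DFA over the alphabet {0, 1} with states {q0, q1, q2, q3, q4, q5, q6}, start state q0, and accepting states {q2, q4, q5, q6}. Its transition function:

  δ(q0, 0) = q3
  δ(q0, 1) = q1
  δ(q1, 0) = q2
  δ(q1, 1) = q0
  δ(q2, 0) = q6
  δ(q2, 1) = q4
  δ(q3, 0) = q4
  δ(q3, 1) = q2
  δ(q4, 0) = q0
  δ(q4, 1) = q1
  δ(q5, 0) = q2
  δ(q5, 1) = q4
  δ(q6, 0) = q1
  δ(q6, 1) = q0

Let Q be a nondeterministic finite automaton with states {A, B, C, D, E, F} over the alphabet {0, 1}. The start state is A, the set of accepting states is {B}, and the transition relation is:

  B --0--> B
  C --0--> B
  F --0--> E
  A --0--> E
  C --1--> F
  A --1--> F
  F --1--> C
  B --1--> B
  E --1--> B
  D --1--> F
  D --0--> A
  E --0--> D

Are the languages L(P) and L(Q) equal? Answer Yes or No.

No

The string 00 is accepted by P but rejected by Q.
So L(P) ≠ L(Q).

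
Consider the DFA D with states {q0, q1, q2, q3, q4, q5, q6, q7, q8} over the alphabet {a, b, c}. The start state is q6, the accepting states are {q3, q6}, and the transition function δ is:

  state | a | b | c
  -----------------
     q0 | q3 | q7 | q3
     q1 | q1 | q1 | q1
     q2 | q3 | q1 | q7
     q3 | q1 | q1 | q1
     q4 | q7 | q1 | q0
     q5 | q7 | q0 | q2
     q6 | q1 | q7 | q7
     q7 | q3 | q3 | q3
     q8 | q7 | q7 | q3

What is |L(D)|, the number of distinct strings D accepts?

The useful subgraph on states {q3, q6, q7} is acyclic, so L(D) is finite; the longest accepting path visits 3 useful states, giving maximum string length 2.
Counting accepting paths from q6 by length: 1 of length 0, 6 of length 2. Total 7.

7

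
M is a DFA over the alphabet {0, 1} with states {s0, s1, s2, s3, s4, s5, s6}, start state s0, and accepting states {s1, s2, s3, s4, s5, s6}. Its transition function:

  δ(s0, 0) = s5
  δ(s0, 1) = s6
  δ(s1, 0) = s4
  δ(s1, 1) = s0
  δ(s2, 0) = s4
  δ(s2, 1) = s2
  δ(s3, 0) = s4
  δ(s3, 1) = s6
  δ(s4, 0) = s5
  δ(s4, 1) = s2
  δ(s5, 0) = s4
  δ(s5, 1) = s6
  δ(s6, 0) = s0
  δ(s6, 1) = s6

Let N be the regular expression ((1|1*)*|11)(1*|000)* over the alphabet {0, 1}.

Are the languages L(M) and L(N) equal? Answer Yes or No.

The string 0 is accepted by M but rejected by N.
So L(M) ≠ L(N).

No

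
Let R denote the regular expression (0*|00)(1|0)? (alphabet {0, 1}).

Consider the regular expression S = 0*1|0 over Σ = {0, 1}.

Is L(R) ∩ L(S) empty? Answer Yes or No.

The string 0 is accepted by both R and S.
Hence L(R) ∩ L(S) ≠ ∅.

No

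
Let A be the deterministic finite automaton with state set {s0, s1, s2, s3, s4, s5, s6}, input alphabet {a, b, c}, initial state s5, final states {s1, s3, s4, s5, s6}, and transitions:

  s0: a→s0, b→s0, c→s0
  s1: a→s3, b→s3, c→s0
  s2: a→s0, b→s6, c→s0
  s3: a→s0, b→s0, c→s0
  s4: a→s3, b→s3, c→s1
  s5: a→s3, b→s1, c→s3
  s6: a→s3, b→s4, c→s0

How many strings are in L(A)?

6

The useful subgraph on states {s1, s3, s5} is acyclic, so L(A) is finite; the longest accepting path visits 3 useful states, giving maximum string length 2.
Counting accepting paths from s5 by length: 1 of length 0, 3 of length 1, 2 of length 2. Total 6.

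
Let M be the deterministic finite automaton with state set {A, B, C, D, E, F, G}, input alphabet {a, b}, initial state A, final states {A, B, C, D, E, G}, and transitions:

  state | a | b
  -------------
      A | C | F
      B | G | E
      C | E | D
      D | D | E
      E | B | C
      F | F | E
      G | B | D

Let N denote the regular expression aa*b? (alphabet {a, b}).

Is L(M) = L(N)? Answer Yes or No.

No

The empty string ε is accepted by M but rejected by N.
So L(M) ≠ L(N).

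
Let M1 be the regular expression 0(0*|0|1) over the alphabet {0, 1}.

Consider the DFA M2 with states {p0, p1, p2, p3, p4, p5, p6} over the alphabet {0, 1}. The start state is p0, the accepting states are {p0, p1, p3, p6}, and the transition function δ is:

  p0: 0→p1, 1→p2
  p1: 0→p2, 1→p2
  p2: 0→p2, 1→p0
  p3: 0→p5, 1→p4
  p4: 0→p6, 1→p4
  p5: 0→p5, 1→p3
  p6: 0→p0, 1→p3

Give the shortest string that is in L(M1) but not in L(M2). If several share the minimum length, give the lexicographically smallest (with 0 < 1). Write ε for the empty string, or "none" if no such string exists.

The string 00 is accepted by M1 but not by M2.
No shorter string lies in the difference, and 00 is the lexicographically first length-2 string in L(M1) \ L(M2).

00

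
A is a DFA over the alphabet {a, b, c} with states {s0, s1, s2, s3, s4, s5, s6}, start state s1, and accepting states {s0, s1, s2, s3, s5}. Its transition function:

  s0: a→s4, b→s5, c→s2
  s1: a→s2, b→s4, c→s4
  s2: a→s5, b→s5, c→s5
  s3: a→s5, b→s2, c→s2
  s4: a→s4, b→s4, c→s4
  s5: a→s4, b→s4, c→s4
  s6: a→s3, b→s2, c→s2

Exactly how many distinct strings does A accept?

5

The useful subgraph on states {s1, s2, s5} is acyclic, so L(A) is finite; the longest accepting path visits 3 useful states, giving maximum string length 2.
Counting accepting paths from s1 by length: 1 of length 0, 1 of length 1, 3 of length 2. Total 5.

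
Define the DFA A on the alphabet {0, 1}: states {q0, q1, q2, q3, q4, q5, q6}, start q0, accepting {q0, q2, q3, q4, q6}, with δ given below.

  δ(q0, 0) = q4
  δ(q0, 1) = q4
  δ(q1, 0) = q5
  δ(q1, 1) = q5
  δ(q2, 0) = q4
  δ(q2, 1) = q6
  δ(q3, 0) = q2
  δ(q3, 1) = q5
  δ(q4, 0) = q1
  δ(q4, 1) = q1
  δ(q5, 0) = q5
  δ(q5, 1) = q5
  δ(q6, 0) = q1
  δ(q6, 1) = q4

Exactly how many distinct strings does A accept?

3

The useful subgraph on states {q0, q4} is acyclic, so L(A) is finite; the longest accepting path visits 2 useful states, giving maximum string length 1.
Counting accepting paths from q0 by length: 1 of length 0, 2 of length 1. Total 3.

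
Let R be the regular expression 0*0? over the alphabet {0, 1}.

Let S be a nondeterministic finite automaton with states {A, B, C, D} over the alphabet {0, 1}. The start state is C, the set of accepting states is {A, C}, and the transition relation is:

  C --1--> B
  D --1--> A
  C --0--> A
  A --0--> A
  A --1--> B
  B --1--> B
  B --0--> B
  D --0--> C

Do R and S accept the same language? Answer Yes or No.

Yes

Converting the expression R to a DFA (subset construction, then merging equivalent states) gives the minimal DFA with states {r0, r1}, start state r0, accepting states {r0} and transitions r0: 0→r0, 1→r1; r1: 0→r1, 1→r1.
Exploring the product automaton R × S from the start pair (r0, C), following both machines on each input symbol, reaches 3 state pairs: (r0, C), (r0, A), (r1, B).
R accepts in {r0} and S accepts in {A, C}. In every reachable pair the two components are either both accepting — (r0, C), (r0, A) — or both non-accepting, so no string is accepted by exactly one of the machines: L(R) \ L(S) and L(S) \ L(R) are both empty.
Hence every string is accepted by R iff it is accepted by S, and the two languages coincide.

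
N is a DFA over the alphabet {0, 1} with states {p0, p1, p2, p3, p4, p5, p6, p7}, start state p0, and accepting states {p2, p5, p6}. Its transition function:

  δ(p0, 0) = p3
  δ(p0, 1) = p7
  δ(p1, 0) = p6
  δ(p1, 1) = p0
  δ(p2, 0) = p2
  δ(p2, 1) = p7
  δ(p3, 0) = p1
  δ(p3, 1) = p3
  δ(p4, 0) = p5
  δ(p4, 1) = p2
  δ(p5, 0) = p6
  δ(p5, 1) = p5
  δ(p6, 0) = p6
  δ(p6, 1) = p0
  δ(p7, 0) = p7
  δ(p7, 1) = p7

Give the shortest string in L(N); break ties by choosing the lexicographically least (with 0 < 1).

000

A breadth-first search from p0 reaches an accepting state first via the path p0 → p3 → p1 → p6 on input 000.
No string of length < 3 is accepted (BFS exhausts all shorter strings without reaching an accepting state), and 000 is the lexicographically least accepting string of length 3.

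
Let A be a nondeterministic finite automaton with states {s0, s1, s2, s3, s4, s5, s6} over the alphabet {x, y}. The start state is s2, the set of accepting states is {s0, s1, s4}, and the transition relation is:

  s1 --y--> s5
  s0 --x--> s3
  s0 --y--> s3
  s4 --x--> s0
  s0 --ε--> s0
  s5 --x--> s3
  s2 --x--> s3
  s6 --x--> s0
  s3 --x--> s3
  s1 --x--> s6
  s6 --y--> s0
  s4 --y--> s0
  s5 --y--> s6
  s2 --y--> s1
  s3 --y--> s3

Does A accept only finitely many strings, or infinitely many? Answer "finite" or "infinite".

The useful states (reachable from s2 and able to reach an accepting state) are {s0, s1, s2, s5, s6}.
Restricted to these states the transition graph has no cycle, so every accepting path has bounded length and L is finite.

finite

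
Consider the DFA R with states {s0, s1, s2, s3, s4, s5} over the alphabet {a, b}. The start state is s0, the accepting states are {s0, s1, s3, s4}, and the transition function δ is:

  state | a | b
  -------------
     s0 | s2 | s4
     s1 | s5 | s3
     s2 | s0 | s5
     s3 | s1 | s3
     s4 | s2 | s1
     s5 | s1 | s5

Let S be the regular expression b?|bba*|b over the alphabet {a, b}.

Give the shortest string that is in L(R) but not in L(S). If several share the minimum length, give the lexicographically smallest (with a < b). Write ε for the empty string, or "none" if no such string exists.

aa

The string aa is accepted by R but not by S.
No shorter string lies in the difference, and aa is the lexicographically first length-2 string in L(R) \ L(S).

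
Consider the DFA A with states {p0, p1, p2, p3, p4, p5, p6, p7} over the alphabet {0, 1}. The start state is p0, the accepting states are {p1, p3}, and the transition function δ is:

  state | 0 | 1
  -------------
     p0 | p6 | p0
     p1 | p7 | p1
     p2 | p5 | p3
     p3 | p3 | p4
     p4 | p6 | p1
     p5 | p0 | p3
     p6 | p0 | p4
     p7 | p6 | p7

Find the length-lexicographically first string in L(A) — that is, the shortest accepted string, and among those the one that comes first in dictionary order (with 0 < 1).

011

A breadth-first search from p0 reaches an accepting state first via the path p0 → p6 → p4 → p1 on input 011.
No string of length < 3 is accepted (BFS exhausts all shorter strings without reaching an accepting state), and 011 is the lexicographically least accepting string of length 3.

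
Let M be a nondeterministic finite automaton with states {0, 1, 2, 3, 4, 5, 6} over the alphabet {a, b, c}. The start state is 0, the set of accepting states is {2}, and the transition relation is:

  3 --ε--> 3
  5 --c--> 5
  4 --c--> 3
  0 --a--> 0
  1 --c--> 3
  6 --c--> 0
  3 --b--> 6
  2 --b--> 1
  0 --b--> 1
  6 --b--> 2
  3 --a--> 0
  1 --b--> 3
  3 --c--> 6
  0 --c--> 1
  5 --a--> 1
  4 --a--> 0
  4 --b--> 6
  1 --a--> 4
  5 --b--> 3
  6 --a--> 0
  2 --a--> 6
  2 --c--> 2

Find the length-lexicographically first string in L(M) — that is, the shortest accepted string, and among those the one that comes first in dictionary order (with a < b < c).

babb

A breadth-first search from 0 reaches an accepting state first via the path 0 → 1 → 4 → 6 → 2 on input babb.
No string of length < 4 is accepted (BFS exhausts all shorter strings without reaching an accepting state), and babb is the lexicographically least accepting string of length 4.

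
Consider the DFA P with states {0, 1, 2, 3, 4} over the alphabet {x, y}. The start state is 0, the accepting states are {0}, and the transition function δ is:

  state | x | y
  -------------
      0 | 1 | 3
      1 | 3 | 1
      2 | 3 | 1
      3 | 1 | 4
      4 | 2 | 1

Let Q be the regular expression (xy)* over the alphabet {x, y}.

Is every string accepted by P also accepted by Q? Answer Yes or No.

Converting the expression Q to a DFA (subset construction, then merging equivalent states) gives the minimal DFA with states {q0, q1, q2}, start state q0, accepting states {q0} and transitions q0: x→q1, y→q2; q1: x→q2, y→q0; q2: x→q2, y→q2.
Exploring the product automaton P × Q from the start pair (0, q0), following both machines on each input symbol, reaches 10 state pairs: (0, q0), (1, q1), (3, q2), (1, q0), (1, q2), (4, q2), (3, q1), (2, q2), (4, q0), (2, q1).
P accepts in {0} and Q accepts in {q0}. The reachable pairs whose P-component is accepting are (0, q0); in each of them the Q-component is accepting too, so the product for L(P) \ L(Q) (P-component accepting, Q-component rejecting) has no reachable accepting pair and the difference is empty.
Hence every string in L(P) is also in L(Q).

Yes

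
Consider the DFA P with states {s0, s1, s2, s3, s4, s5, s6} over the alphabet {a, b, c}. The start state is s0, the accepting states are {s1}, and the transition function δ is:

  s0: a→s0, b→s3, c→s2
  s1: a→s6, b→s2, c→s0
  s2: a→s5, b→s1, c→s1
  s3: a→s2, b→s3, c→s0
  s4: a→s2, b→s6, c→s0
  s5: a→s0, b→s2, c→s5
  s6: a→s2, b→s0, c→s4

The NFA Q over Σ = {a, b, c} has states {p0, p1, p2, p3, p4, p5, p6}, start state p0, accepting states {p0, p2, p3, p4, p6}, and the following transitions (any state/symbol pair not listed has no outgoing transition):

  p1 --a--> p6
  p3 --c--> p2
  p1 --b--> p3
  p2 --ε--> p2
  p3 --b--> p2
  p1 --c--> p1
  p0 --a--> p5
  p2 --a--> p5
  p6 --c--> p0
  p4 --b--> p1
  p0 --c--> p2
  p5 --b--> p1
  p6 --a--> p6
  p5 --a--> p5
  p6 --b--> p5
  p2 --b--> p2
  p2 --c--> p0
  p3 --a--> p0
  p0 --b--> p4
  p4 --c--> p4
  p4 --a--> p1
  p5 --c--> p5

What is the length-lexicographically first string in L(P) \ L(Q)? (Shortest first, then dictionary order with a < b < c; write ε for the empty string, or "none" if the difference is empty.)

The string acb is accepted by P but not by Q.
No shorter string lies in the difference, and acb is the lexicographically first length-3 string in L(P) \ L(Q).

acb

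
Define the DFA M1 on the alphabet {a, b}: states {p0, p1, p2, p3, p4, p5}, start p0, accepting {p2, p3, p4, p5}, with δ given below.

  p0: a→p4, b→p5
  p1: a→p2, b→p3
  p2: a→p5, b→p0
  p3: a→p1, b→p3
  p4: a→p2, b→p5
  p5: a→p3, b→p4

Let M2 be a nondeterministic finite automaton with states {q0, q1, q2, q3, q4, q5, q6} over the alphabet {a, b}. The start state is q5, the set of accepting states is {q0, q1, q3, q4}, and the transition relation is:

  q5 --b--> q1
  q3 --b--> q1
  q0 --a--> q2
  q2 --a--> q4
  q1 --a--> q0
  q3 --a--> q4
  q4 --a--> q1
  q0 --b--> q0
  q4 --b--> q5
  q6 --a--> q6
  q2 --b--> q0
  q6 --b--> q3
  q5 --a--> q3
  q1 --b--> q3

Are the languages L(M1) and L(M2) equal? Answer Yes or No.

Exploring the product automaton M1 × M2 from the start pair (p0, q5), following both machines on each input symbol, reaches 6 state pairs: (p0, q5), (p4, q3), (p5, q1), (p2, q4), (p3, q0), (p1, q2).
M1 accepts in {p2, p3, p4, p5} and M2 accepts in {q0, q1, q3, q4}. In every reachable pair the two components are either both accepting — (p4, q3), (p5, q1), (p2, q4), (p3, q0) — or both non-accepting, so no string is accepted by exactly one of the machines: L(M1) \ L(M2) and L(M2) \ L(M1) are both empty.
Hence every string is accepted by M1 iff it is accepted by M2, and the two languages coincide.

Yes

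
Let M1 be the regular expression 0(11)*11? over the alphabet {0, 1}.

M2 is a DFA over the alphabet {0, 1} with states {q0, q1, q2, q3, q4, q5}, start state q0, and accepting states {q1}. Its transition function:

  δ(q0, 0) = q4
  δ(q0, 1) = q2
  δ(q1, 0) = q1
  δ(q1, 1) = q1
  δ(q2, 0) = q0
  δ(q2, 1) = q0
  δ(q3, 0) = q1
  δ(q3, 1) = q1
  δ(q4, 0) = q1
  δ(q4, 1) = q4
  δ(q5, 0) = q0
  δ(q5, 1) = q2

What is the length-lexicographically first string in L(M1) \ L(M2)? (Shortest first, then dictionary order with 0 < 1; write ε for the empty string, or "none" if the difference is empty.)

01

The string 01 is accepted by M1 but not by M2.
No shorter string lies in the difference, and 01 is the lexicographically first length-2 string in L(M1) \ L(M2).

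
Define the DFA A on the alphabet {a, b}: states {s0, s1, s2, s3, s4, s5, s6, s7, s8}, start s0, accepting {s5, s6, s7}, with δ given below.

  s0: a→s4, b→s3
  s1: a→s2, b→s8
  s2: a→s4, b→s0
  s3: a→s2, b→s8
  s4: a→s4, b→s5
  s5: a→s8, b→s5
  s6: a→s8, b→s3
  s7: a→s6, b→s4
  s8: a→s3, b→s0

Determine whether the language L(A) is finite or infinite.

infinite

State s0 is reachable from the start and can reach an accepting state, and it lies on the cycle s0 → s3 → s8 → s0.
Traversing that cycle any number of times yields accepted strings of unbounded length, so the language is infinite.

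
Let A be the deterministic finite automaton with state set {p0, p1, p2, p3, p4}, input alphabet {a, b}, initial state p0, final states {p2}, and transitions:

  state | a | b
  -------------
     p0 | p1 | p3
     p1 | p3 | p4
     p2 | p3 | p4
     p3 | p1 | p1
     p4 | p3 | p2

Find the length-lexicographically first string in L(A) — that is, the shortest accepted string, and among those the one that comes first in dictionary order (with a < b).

abb

A breadth-first search from p0 reaches an accepting state first via the path p0 → p1 → p4 → p2 on input abb.
No string of length < 3 is accepted (BFS exhausts all shorter strings without reaching an accepting state), and abb is the lexicographically least accepting string of length 3.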